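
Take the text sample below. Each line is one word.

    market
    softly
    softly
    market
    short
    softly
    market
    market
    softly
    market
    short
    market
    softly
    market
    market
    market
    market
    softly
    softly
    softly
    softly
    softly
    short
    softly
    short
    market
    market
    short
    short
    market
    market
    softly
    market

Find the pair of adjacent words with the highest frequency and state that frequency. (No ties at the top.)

"market market", 6 times

Bigram frequencies (highest first):
  market market: 6
  market softly: 5
  softly softly: 5
  softly market: 5
  market short: 3
  short market: 3
  … (3 more, each ≤ 2)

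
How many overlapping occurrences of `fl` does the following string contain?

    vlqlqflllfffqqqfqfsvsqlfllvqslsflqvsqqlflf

Sliding a length-2 window over the 42 characters (41 positions):
  position 6–7: fl
  position 24–25: fl
  position 32–33: fl
  position 40–41: fl

4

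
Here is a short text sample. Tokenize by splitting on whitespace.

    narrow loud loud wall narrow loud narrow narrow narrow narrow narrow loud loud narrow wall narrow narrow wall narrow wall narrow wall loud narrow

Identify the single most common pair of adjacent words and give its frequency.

"narrow narrow", 5 times

Bigram frequencies (highest first):
  narrow narrow: 5
  wall narrow: 4
  narrow wall: 4
  narrow loud: 3
  loud narrow: 3
  loud loud: 2
  … (2 more, each ≤ 1)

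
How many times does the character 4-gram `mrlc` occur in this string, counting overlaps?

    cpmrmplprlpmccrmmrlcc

Sliding a length-4 window over the 21 characters (18 positions):
  position 17–20: mrlc

1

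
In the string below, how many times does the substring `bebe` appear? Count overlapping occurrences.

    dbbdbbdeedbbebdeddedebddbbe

0

Sliding a length-4 window over the 27 characters (24 positions):
  (no match at any position)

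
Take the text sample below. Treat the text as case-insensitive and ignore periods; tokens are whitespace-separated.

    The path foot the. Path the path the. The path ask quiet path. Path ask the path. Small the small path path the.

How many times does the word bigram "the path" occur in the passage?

Scanning the 22 overlapping bigram windows for "the path":
  position 1–2: the path
  position 4–5: the path
  position 6–7: the path
  position 9–10: the path
  position 16–17: the path

5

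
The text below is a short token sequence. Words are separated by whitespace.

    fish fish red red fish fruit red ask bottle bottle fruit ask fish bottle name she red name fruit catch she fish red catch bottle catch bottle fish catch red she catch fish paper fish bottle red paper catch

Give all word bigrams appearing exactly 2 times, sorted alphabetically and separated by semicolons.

catch bottle; fish bottle; fish red

Bigram counts meeting the condition (exactly 2 times):
  catch bottle: 2
  fish bottle: 2
  fish red: 2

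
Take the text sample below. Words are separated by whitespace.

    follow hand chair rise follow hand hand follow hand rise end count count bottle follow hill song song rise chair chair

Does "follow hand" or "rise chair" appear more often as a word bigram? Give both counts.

"follow hand": 3 occurrences
"rise chair": 1 occurrence

"follow hand" (3 vs 1)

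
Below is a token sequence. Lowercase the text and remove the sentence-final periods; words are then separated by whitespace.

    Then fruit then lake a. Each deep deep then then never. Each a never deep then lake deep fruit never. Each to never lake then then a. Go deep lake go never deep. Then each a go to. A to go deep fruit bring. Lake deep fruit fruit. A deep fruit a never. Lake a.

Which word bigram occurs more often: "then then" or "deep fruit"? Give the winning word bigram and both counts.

"deep fruit" (4 vs 2)

"then then": 2 occurrences
"deep fruit": 4 occurrences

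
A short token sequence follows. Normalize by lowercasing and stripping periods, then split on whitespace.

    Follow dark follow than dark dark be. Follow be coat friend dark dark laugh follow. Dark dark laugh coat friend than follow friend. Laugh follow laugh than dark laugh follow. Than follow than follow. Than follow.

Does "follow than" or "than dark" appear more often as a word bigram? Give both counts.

"follow than": 4 occurrences
"than dark": 2 occurrences

"follow than" (4 vs 2)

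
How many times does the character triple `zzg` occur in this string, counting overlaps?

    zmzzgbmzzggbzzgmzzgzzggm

Sliding a length-3 window over the 24 characters (22 positions):
  position 3–5: zzg
  position 8–10: zzg
  position 13–15: zzg
  position 17–19: zzg
  position 20–22: zzg

5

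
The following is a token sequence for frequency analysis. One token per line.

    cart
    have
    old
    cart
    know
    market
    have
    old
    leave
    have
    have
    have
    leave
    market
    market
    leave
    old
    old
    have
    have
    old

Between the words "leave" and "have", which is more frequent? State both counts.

"leave": 3 occurrences
"have": 7 occurrences

"have" (7 vs 3)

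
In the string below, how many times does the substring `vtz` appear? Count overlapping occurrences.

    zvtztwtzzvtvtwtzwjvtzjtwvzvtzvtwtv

3

Sliding a length-3 window over the 34 characters (32 positions):
  position 2–4: vtz
  position 19–21: vtz
  position 27–29: vtz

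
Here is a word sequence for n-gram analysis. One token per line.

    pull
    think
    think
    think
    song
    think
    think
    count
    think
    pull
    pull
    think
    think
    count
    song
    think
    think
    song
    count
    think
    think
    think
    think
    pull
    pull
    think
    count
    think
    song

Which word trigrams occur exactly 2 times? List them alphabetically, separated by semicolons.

Trigram counts meeting the condition (exactly 2 times):
  pull pull think: 2
  pull think think: 2
  song think think: 2
  think count think: 2
  think pull pull: 2
  think think count: 2
  think think song: 2

pull pull think; pull think think; song think think; think count think; think pull pull; think think count; think think song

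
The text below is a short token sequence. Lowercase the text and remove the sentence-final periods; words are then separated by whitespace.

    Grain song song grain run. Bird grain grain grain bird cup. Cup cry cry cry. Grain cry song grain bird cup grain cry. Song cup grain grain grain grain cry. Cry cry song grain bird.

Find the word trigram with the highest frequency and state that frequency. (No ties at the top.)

Trigram frequencies (highest first):
  grain grain grain: 3
  grain bird cup: 2
  cry cry cry: 2
  grain cry song: 2
  cry song grain: 2
  song grain bird: 2
  … (20 more, each ≤ 1)

"grain grain grain", 3 times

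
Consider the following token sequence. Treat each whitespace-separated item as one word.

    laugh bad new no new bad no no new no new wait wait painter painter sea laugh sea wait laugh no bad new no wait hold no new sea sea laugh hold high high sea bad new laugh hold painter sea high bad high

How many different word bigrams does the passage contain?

44 tokens → 43 bigram windows in total.
Repeated bigrams (each contributes count−1 duplicates):
  no new: 4
  bad new: 3
  new no: 3
  laugh hold: 2
  painter sea: 2
  sea laugh: 2
10 duplicate windows → 43 − 10 = 33 distinct.

33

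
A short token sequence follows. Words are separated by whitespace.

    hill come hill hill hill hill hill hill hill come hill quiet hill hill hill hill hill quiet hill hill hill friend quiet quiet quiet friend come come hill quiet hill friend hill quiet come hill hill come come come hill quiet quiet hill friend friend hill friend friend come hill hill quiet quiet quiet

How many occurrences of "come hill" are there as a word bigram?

Scanning the 54 overlapping bigram windows for "come hill":
  position 2–3: come hill
  position 10–11: come hill
  position 28–29: come hill
  position 35–36: come hill
  position 40–41: come hill
  position 50–51: come hill

6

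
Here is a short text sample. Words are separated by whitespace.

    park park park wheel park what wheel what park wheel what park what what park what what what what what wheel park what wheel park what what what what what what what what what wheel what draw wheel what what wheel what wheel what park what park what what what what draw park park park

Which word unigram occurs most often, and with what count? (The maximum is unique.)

Unigram frequencies (highest first):
  what: 30
  park: 14
  wheel: 9
  draw: 2

"what", 30 times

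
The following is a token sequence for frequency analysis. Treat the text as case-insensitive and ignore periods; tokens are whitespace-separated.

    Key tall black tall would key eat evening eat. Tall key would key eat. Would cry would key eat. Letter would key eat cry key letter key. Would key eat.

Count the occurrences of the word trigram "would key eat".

Scanning the 28 overlapping trigram windows for "would key eat":
  position 5–7: would key eat
  position 12–14: would key eat
  position 17–19: would key eat
  position 21–23: would key eat
  position 28–30: would key eat

5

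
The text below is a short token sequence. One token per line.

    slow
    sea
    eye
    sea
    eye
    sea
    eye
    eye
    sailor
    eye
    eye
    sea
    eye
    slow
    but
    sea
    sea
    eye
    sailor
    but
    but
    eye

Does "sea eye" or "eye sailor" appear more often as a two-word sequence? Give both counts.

"sea eye" (5 vs 2)

"sea eye": 5 occurrences
"eye sailor": 2 occurrences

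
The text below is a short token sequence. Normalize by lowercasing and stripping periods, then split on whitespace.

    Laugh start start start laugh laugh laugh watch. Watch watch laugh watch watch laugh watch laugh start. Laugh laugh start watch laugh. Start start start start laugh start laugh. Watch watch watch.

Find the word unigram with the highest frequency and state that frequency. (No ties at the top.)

Unigram frequencies (highest first):
  laugh: 12
  start: 10
  watch: 10

"laugh", 12 times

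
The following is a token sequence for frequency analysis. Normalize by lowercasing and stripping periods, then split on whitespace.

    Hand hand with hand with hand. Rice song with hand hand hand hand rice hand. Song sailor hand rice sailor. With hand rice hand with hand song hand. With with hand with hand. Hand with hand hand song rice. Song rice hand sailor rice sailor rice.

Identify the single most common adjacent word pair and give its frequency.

"with hand", 8 times

Bigram frequencies (highest first):
  with hand: 8
  hand hand: 6
  hand with: 6
  hand rice: 4
  rice hand: 3
  hand song: 3
  … (11 more, each ≤ 2)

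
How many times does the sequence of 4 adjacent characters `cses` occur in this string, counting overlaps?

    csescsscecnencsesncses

3

Sliding a length-4 window over the 22 characters (19 positions):
  position 1–4: cses
  position 14–17: cses
  position 19–22: cses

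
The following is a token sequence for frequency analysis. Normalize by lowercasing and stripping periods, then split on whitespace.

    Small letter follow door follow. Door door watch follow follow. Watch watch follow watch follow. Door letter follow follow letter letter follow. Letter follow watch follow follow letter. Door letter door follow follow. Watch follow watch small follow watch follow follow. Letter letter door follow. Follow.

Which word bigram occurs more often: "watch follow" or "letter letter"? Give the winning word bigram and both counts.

"watch follow" (6 vs 2)

"watch follow": 6 occurrences
"letter letter": 2 occurrences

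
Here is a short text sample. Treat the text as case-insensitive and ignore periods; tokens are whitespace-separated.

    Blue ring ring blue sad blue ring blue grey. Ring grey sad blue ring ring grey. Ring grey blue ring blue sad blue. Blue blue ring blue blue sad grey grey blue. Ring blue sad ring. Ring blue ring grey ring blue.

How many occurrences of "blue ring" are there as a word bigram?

7

Scanning the 41 overlapping bigram windows for "blue ring":
  position 1–2: blue ring
  position 6–7: blue ring
  position 13–14: blue ring
  position 19–20: blue ring
  position 25–26: blue ring
  position 32–33: blue ring
  position 38–39: blue ring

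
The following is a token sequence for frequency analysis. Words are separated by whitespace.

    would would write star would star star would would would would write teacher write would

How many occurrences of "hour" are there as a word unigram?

Scanning the 15 tokens for "hour":
  (none found)

0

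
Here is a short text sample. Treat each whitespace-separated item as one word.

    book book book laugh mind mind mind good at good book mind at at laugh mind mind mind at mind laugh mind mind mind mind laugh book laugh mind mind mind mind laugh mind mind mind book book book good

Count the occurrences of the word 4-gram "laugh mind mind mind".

Scanning the 37 overlapping 4-gram windows for "laugh mind mind mind":
  position 4–7: laugh mind mind mind
  position 15–18: laugh mind mind mind
  position 21–24: laugh mind mind mind
  position 28–31: laugh mind mind mind
  position 33–36: laugh mind mind mind

5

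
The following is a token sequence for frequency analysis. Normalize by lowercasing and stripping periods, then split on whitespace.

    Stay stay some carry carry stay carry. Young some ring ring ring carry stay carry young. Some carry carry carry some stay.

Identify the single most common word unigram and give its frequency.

"carry", 8 times

Unigram frequencies (highest first):
  carry: 8
  stay: 5
  some: 4
  ring: 3
  young: 2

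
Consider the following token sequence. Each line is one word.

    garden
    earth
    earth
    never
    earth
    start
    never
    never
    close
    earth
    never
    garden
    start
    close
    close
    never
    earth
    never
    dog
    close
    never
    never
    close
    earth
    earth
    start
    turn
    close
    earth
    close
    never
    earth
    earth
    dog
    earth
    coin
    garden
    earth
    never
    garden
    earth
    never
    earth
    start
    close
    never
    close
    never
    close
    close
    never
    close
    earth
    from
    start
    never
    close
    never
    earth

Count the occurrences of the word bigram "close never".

Scanning the 58 overlapping bigram windows for "close never":
  position 15–16: close never
  position 20–21: close never
  position 30–31: close never
  position 45–46: close never
  position 47–48: close never
  position 50–51: close never
  position 57–58: close never

7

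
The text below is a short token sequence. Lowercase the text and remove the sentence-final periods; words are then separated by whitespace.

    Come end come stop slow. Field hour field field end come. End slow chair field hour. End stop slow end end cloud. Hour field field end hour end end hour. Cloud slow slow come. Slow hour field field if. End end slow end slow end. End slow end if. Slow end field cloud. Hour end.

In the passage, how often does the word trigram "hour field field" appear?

Scanning the 53 overlapping trigram windows for "hour field field":
  position 7–9: hour field field
  position 23–25: hour field field
  position 36–38: hour field field

3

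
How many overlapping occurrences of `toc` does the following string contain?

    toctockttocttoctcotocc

Sliding a length-3 window over the 22 characters (20 positions):
  position 1–3: toc
  position 4–6: toc
  position 9–11: toc
  position 13–15: toc
  position 19–21: toc

5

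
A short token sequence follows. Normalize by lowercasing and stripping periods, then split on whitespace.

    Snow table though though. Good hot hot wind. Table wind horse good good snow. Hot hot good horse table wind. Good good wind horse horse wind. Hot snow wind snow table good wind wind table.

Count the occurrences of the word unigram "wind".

8

Scanning the 35 tokens for "wind":
  position 8: wind
  position 10: wind
  position 20: wind
  position 23: wind
  position 26: wind
  position 29: wind
  position 33: wind
  position 34: wind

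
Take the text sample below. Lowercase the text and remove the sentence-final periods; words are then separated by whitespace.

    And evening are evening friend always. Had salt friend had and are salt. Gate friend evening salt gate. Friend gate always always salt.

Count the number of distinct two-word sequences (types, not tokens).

23 tokens → 22 bigram windows in total.
Repeated bigrams (each contributes count−1 duplicates):
  gate friend: 2
  salt gate: 2
2 duplicate windows → 22 − 2 = 20 distinct.

20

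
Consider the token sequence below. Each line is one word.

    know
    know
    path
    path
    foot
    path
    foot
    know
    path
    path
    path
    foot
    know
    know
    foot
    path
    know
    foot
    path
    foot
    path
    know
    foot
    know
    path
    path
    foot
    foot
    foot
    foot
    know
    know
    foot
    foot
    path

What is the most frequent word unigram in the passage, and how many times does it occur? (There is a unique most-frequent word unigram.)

"foot", 13 times

Unigram frequencies (highest first):
  foot: 13
  path: 12
  know: 10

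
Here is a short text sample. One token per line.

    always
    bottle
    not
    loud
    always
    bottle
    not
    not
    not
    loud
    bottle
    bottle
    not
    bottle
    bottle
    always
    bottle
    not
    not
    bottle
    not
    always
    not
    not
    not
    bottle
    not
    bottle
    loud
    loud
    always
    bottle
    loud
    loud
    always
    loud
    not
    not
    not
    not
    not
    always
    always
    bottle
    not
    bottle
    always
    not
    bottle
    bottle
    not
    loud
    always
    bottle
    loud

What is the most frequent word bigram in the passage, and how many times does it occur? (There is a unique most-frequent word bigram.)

"not not", 9 times

Bigram frequencies (highest first):
  not not: 9
  bottle not: 8
  always bottle: 6
  not bottle: 6
  loud always: 4
  not loud: 3
  … (10 more, each ≤ 3)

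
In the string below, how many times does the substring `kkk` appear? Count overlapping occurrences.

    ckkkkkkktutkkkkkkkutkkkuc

11

Sliding a length-3 window over the 25 characters (23 positions):
  position 2–4: kkk
  position 3–5: kkk
  position 4–6: kkk
  position 5–7: kkk
  position 6–8: kkk
  position 12–14: kkk
  position 13–15: kkk
  position 14–16: kkk
  position 15–17: kkk
  position 16–18: kkk
  … (1 more)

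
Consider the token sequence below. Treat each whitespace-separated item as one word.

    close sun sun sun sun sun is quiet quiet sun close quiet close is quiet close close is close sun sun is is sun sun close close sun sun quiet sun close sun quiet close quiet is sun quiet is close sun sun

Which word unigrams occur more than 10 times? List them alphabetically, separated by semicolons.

Unigram counts meeting the condition (more than 10 times):
  close: 11
  sun: 17

close; sun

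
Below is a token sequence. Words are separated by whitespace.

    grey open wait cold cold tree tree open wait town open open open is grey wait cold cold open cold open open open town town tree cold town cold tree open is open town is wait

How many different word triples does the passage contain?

36 tokens → 34 trigram windows in total.
Repeated trigrams (each contributes count−1 duplicates):
  open open open: 2
  wait cold cold: 2
2 duplicate windows → 34 − 2 = 32 distinct.

32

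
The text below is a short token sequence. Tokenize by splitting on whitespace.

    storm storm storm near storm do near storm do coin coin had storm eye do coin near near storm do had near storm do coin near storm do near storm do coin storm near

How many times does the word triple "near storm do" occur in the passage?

6

Scanning the 32 overlapping trigram windows for "near storm do":
  position 4–6: near storm do
  position 7–9: near storm do
  position 18–20: near storm do
  position 22–24: near storm do
  position 26–28: near storm do
  position 29–31: near storm do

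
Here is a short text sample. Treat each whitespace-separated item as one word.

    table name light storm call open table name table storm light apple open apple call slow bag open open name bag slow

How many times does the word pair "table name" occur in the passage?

2

Scanning the 21 overlapping bigram windows for "table name":
  position 1–2: table name
  position 7–8: table name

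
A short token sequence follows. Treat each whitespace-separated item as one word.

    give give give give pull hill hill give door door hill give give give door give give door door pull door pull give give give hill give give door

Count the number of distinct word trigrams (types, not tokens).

29 tokens → 27 trigram windows in total.
Repeated trigrams (each contributes count−1 duplicates):
  give give give: 4
  give give door: 3
  give door door: 2
  hill give give: 2
7 duplicate windows → 27 − 7 = 20 distinct.

20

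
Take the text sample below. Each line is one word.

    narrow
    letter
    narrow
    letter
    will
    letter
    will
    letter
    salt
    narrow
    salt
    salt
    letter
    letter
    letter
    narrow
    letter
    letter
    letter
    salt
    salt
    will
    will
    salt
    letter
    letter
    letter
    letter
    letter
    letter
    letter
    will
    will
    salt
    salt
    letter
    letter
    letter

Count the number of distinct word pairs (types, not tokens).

38 tokens → 37 bigram windows in total.
Repeated bigrams (each contributes count−1 duplicates):
  letter letter: 12
  letter will: 3
  narrow letter: 3
  salt letter: 3
  salt salt: 3
  letter narrow: 2
  letter salt: 2
  will letter: 2
  … (2 more repeated)
24 duplicate windows → 37 − 24 = 13 distinct.

13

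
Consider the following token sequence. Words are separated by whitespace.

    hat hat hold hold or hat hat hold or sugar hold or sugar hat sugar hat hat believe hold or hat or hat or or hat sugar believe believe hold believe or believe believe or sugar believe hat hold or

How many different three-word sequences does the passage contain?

33

40 tokens → 38 trigram windows in total.
Repeated trigrams (each contributes count−1 duplicates):
  hat hat hold: 2
  hat hold or: 2
  hold or hat: 2
  hold or sugar: 2
  or hat or: 2
5 duplicate windows → 38 − 5 = 33 distinct.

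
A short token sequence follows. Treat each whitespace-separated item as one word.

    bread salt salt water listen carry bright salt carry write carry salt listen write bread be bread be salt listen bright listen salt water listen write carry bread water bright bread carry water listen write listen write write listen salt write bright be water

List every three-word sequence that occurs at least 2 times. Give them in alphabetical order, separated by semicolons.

salt water listen; water listen write

Trigram counts meeting the condition (at least 2 times):
  salt water listen: 2
  water listen write: 2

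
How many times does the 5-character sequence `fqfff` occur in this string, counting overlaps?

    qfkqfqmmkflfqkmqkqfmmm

Sliding a length-5 window over the 22 characters (18 positions):
  (no match at any position)

0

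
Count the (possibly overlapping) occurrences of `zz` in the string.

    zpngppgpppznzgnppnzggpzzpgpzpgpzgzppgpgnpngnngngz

Sliding a length-2 window over the 49 characters (48 positions):
  position 23–24: zz

1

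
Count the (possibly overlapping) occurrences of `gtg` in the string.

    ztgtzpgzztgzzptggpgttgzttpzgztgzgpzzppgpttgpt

0

Sliding a length-3 window over the 45 characters (43 positions):
  (no match at any position)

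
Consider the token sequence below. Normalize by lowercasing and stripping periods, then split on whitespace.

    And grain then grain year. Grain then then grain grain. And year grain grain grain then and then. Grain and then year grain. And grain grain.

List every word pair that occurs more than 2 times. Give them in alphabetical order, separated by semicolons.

grain and; grain grain; grain then; then grain; year grain

Bigram counts meeting the condition (more than 2 times):
  grain and: 3
  grain grain: 4
  grain then: 3
  then grain: 3
  year grain: 3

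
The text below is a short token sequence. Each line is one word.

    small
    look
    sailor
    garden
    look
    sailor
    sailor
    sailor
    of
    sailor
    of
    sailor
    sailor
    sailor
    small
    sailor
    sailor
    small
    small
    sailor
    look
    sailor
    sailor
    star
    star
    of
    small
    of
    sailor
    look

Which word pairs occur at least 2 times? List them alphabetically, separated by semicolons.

Bigram counts meeting the condition (at least 2 times):
  look sailor: 3
  of sailor: 3
  sailor look: 2
  sailor of: 2
  sailor sailor: 6
  sailor small: 2
  small sailor: 2

look sailor; of sailor; sailor look; sailor of; sailor sailor; sailor small; small sailor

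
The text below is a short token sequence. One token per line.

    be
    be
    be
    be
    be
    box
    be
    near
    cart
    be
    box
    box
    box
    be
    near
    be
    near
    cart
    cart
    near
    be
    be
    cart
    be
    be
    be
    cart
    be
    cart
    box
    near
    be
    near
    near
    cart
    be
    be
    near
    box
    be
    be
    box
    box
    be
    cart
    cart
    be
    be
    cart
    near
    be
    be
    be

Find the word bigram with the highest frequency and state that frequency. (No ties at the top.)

"be be", 12 times

Bigram frequencies (highest first):
  be be: 12
  be near: 5
  cart be: 5
  be cart: 5
  box be: 4
  near be: 4
  … (9 more, each ≤ 3)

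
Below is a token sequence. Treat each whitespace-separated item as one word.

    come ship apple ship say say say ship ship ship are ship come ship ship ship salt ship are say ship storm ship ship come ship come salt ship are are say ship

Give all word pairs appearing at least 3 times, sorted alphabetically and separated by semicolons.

come ship; say ship; ship are; ship come; ship ship

Bigram counts meeting the condition (at least 3 times):
  come ship: 3
  say ship: 3
  ship are: 3
  ship come: 3
  ship ship: 5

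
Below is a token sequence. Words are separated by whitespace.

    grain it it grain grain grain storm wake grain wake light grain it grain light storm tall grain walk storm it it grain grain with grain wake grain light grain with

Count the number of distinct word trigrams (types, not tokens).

31 tokens → 29 trigram windows in total.
Repeated trigrams (each contributes count−1 duplicates):
  it grain grain: 2
  it it grain: 2
2 duplicate windows → 29 − 2 = 27 distinct.

27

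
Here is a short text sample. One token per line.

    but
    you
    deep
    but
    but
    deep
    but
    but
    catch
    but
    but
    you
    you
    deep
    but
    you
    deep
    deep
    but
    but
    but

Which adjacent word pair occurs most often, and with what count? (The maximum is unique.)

"but but", 5 times

Bigram frequencies (highest first):
  but but: 5
  deep but: 4
  but you: 3
  you deep: 3
  but deep: 1
  but catch: 1
  … (3 more, each ≤ 1)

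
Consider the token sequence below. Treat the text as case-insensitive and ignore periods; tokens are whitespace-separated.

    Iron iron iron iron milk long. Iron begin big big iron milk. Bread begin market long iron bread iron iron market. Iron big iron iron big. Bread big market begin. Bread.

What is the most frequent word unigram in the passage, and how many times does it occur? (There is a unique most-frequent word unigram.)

Unigram frequencies (highest first):
  iron: 12
  big: 5
  bread: 4
  begin: 3
  market: 3
  milk: 2
  … (1 more, each ≤ 2)

"iron", 12 times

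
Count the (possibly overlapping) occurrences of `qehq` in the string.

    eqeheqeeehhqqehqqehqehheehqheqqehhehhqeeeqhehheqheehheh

2

Sliding a length-4 window over the 55 characters (52 positions):
  position 13–16: qehq
  position 17–20: qehq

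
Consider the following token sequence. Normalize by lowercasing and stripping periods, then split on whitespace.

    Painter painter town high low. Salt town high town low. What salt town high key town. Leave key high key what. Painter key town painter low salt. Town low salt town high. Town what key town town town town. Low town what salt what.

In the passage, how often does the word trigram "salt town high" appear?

3

Scanning the 42 overlapping trigram windows for "salt town high":
  position 6–8: salt town high
  position 12–14: salt town high
  position 30–32: salt town high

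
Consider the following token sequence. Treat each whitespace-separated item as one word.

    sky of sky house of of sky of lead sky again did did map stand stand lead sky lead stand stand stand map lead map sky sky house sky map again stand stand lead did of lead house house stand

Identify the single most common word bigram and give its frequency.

Bigram frequencies (highest first):
  stand stand: 4
  sky of: 2
  of sky: 2
  sky house: 2
  of lead: 2
  lead sky: 2
  … (24 more, each ≤ 2)

"stand stand", 4 times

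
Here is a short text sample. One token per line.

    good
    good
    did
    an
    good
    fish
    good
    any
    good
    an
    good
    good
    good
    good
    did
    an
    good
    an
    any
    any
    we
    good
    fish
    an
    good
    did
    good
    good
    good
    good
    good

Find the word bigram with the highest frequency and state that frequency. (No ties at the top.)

Bigram frequencies (highest first):
  good good: 8
  an good: 4
  good did: 3
  did an: 2
  good fish: 2
  good an: 2
  … (9 more, each ≤ 1)

"good good", 8 times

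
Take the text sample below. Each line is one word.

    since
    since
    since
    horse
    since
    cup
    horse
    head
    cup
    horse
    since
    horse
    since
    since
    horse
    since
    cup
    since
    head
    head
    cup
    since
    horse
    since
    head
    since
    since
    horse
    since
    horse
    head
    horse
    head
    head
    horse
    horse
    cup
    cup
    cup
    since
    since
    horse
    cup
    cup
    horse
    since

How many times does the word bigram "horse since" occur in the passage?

Scanning the 45 overlapping bigram windows for "horse since":
  position 4–5: horse since
  position 10–11: horse since
  position 12–13: horse since
  position 15–16: horse since
  position 23–24: horse since
  position 28–29: horse since
  position 45–46: horse since

7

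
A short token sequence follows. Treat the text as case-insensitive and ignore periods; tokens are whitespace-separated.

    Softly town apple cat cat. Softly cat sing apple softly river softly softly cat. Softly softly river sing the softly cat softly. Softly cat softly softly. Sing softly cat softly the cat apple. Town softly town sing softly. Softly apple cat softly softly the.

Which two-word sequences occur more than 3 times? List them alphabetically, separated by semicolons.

Bigram counts meeting the condition (more than 3 times):
  cat softly: 6
  softly cat: 5
  softly softly: 6

cat softly; softly cat; softly softly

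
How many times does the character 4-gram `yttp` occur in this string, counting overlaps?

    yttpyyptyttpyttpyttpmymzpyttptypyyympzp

5

Sliding a length-4 window over the 39 characters (36 positions):
  position 1–4: yttp
  position 9–12: yttp
  position 13–16: yttp
  position 17–20: yttp
  position 26–29: yttp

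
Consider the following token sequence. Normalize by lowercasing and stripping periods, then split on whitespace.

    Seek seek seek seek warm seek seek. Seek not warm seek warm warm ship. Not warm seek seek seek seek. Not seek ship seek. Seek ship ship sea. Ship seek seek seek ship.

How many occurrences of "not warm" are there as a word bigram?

2

Scanning the 32 overlapping bigram windows for "not warm":
  position 9–10: not warm
  position 15–16: not warm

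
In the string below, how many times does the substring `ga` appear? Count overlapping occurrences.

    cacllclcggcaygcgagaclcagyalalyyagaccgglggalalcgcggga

5

Sliding a length-2 window over the 52 characters (51 positions):
  position 16–17: ga
  position 18–19: ga
  position 33–34: ga
  position 41–42: ga
  position 51–52: ga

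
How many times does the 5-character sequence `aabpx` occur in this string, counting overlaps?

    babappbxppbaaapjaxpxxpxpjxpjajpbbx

Sliding a length-5 window over the 34 characters (30 positions):
  (no match at any position)

0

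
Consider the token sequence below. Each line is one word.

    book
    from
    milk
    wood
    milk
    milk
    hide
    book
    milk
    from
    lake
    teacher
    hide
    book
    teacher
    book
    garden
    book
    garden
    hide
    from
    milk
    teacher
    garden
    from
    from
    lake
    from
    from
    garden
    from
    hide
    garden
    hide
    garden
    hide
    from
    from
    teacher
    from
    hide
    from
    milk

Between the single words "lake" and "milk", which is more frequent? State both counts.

"lake": 2 occurrences
"milk": 6 occurrences

"milk" (6 vs 2)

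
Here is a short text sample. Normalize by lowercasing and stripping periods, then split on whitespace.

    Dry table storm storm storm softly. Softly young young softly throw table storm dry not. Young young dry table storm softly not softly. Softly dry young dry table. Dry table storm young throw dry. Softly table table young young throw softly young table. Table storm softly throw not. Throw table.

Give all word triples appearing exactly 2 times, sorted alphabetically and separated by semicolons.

Trigram counts meeting the condition (exactly 2 times):
  table storm softly: 2
  young dry table: 2

table storm softly; young dry table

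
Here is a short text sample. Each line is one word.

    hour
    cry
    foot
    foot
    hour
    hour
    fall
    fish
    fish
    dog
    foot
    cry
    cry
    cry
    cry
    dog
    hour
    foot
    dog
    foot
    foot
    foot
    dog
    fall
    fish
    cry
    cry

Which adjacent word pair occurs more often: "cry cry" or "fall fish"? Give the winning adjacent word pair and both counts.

"cry cry" (4 vs 2)

"cry cry": 4 occurrences
"fall fish": 2 occurrences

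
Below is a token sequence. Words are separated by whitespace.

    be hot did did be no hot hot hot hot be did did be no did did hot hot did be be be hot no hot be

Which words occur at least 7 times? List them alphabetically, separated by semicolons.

be; did; hot

Unigram counts meeting the condition (at least 7 times):
  be: 8
  did: 7
  hot: 9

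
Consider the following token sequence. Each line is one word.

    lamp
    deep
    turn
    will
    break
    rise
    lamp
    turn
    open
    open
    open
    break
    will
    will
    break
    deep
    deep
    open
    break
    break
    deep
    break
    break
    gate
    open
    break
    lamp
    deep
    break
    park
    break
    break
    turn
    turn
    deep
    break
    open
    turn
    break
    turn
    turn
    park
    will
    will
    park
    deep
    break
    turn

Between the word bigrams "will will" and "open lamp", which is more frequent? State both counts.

"will will": 2 occurrences
"open lamp": 0 occurrences

"will will" (2 vs 0)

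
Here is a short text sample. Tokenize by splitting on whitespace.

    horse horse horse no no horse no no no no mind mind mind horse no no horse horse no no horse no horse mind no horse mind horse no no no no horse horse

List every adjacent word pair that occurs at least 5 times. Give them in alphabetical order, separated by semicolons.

Bigram counts meeting the condition (at least 5 times):
  horse no: 6
  no horse: 6
  no no: 9

horse no; no horse; no no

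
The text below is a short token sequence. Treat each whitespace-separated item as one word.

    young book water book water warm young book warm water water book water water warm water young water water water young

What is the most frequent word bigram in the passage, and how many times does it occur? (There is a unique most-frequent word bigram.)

"water water", 4 times

Bigram frequencies (highest first):
  water water: 4
  book water: 3
  young book: 2
  water book: 2
  water warm: 2
  warm water: 2
  … (4 more, each ≤ 2)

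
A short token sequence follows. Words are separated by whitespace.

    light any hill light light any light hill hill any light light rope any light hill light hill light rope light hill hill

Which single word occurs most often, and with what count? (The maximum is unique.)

"light", 10 times

Unigram frequencies (highest first):
  light: 10
  hill: 7
  any: 4
  rope: 2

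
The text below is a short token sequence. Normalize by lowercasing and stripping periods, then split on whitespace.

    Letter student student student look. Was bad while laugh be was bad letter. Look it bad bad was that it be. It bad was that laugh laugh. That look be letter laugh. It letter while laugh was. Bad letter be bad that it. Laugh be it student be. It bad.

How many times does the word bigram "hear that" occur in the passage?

0

Scanning the 49 overlapping bigram windows for "hear that":
  (none found)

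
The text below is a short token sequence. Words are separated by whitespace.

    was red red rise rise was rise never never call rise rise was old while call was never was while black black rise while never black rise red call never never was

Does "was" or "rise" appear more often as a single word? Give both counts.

"was": 6 occurrences
"rise": 7 occurrences

"rise" (7 vs 6)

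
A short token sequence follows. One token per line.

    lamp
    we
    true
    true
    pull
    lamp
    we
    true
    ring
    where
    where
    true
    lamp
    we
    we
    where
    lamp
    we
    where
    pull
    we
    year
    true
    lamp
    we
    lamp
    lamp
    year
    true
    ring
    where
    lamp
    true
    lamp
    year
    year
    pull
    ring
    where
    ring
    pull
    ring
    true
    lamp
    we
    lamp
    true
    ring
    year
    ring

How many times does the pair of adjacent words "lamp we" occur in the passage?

6

Scanning the 49 overlapping bigram windows for "lamp we":
  position 1–2: lamp we
  position 6–7: lamp we
  position 13–14: lamp we
  position 17–18: lamp we
  position 24–25: lamp we
  position 44–45: lamp we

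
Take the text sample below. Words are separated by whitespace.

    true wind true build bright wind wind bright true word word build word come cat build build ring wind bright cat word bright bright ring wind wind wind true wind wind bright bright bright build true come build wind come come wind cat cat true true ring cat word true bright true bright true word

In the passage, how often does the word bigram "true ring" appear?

Scanning the 54 overlapping bigram windows for "true ring":
  position 46–47: true ring

1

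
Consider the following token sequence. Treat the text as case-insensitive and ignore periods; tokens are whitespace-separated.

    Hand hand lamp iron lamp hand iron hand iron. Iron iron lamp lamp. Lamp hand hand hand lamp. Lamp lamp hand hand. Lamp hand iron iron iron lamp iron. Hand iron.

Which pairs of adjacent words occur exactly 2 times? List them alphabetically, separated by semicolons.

Bigram counts meeting the condition (exactly 2 times):
  iron hand: 2
  lamp iron: 2

iron hand; lamp iron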